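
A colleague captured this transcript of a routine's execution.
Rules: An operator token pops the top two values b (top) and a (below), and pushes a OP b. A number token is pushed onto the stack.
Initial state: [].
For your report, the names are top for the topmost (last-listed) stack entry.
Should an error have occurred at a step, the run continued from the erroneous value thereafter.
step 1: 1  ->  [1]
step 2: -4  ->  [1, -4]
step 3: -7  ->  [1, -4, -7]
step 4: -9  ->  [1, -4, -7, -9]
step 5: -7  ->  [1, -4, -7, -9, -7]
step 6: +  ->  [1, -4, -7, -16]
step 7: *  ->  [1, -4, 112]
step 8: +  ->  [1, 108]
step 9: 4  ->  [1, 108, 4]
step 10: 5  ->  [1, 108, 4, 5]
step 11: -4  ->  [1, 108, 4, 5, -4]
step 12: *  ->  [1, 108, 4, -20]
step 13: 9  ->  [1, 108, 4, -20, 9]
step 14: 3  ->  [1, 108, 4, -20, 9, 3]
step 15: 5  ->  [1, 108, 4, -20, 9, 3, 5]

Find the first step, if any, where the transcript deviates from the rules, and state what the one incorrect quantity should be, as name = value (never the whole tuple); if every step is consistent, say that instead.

Recomputing the run from the initial state:
step 1: [1]
step 2: [1, -4]
step 3: [1, -4, -7]
step 4: [1, -4, -7, -9]
step 5: [1, -4, -7, -9, -7]
step 6: [1, -4, -7, -16]
step 7: [1, -4, 112]
step 8: [1, 108]
step 9: [1, 108, 4]
step 10: [1, 108, 4, 5]
step 11: [1, 108, 4, 5, -4]
step 12: [1, 108, 4, -20]
step 13: [1, 108, 4, -20, 9]
step 14: [1, 108, 4, -20, 9, 3]
step 15: [1, 108, 4, -20, 9, 3, 5]
This matches the transcript at every step.

no error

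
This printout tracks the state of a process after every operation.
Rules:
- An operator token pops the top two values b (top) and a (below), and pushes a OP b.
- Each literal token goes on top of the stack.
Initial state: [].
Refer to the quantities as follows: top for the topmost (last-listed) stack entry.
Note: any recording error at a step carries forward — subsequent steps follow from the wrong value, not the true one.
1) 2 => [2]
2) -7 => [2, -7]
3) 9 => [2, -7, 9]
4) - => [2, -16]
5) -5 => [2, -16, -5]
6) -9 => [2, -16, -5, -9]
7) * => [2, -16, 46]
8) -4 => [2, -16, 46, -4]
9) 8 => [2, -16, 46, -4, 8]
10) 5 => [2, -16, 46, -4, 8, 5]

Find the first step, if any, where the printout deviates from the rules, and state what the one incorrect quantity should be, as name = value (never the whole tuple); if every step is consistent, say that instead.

step 7, top = 45

Recomputing the run from the initial state:
step 1: [2]
step 2: [2, -7]
step 3: [2, -7, 9]
step 4: [2, -16]
step 5: [2, -16, -5]
step 6: [2, -16, -5, -9]
step 7: [2, -16, 45]
step 8: [2, -16, 45, -4]
step 9: [2, -16, 45, -4, 8]
step 10: [2, -16, 45, -4, 8, 5]
The first disagreement with the printout is at step 7, where the value should be top = 45.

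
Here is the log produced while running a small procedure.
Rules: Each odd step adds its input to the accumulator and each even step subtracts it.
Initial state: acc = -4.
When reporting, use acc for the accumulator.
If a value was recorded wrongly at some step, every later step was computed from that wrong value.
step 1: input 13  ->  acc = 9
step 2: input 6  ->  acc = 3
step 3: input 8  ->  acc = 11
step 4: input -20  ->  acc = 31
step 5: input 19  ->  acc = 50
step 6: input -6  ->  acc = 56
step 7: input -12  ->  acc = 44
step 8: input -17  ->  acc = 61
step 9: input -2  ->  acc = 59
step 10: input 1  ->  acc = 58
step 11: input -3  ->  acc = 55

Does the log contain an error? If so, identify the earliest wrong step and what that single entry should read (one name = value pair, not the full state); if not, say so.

1. acc = -4 + 13 = 9 (confirmed correct)
2. acc = 9 - 6 = 3 (no discrepancy)
3. acc = 3 + 8 = 11 (same as recorded)
4. acc = 11 - -20 = 31 (confirmed correct)
5. acc = 31 + 19 = 50 (same as recorded)
6. acc = 50 - -6 = 56 (same as recorded)
7. acc = 56 + -12 = 44 (same as recorded)
8. acc = 44 - -17 = 61 (agrees with the log)
9. acc = 61 + -2 = 59 (in agreement)
10. acc = 59 - 1 = 58 (verified)
11. acc = 58 + -3 = 55 (verified)
The recomputation confirms every line.

no error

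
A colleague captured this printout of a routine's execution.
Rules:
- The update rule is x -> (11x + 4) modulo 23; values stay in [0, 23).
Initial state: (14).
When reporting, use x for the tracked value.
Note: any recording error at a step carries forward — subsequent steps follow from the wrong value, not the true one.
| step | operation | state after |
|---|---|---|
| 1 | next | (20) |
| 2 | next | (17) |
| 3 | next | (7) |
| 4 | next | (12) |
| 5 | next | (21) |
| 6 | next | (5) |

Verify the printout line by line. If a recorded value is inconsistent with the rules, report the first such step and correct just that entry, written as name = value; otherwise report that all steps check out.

1. x = (11*14 + 4) mod 23 = 20 (checks out)
2. x = (11*20 + 4) mod 23 = 17 (in agreement)
3. x = (11*17 + 4) mod 23 = 7 (consistent with the printout)
4. x = (11*7 + 4) mod 23 = 12 (consistent with the printout)
5. x = (11*12 + 4) mod 23 = 21 (same as recorded)
6. x = (11*21 + 4) mod 23 = 5 (same as recorded)
All steps check out; nothing to correct.

no error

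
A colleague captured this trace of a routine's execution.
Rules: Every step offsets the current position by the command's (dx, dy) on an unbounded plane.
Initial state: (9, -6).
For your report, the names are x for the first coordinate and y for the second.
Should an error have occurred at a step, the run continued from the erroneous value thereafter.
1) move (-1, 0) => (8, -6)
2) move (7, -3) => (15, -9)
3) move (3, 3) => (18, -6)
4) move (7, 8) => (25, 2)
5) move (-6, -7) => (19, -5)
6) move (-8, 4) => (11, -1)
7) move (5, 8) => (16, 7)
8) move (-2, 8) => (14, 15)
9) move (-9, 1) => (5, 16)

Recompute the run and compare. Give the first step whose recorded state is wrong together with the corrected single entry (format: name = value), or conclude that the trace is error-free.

no error

Recomputing the run from the initial state:
step 1: x = 8, y = -6
step 2: x = 15, y = -9
step 3: x = 18, y = -6
step 4: x = 25, y = 2
step 5: x = 19, y = -5
step 6: x = 11, y = -1
step 7: x = 16, y = 7
step 8: x = 14, y = 15
step 9: x = 5, y = 16
This matches the trace at every step.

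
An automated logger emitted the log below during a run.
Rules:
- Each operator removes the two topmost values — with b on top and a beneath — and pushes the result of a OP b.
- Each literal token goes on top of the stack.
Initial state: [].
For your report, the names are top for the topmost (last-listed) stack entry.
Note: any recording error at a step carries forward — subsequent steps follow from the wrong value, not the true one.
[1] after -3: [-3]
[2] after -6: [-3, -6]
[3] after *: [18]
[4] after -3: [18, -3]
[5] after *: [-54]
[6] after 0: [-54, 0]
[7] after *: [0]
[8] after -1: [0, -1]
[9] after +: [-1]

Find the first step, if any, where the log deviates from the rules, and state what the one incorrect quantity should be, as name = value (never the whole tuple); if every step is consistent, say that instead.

no error

Recomputing the run from the initial state:
step 1: [-3]
step 2: [-3, -6]
step 3: [18]
step 4: [18, -3]
step 5: [-54]
step 6: [-54, 0]
step 7: [0]
step 8: [0, -1]
step 9: [-1]
This matches the log at every step.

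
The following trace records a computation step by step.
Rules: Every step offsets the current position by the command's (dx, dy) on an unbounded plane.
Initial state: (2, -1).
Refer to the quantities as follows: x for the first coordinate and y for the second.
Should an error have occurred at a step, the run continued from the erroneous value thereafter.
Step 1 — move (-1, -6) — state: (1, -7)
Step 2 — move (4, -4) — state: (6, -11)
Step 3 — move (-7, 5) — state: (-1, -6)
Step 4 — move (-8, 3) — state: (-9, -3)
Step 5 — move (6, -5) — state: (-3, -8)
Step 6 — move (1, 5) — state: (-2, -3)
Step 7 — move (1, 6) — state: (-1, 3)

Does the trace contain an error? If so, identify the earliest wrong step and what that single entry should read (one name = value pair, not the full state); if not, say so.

step 2, x = 5

Recomputing the run from the initial state:
step 1: x = 1, y = -7
step 2: x = 5, y = -11
step 3: x = -2, y = -6
step 4: x = -10, y = -3
step 5: x = -4, y = -8
step 6: x = -3, y = -3
step 7: x = -2, y = 3
The first disagreement with the trace is at step 2, where the value should be x = 5.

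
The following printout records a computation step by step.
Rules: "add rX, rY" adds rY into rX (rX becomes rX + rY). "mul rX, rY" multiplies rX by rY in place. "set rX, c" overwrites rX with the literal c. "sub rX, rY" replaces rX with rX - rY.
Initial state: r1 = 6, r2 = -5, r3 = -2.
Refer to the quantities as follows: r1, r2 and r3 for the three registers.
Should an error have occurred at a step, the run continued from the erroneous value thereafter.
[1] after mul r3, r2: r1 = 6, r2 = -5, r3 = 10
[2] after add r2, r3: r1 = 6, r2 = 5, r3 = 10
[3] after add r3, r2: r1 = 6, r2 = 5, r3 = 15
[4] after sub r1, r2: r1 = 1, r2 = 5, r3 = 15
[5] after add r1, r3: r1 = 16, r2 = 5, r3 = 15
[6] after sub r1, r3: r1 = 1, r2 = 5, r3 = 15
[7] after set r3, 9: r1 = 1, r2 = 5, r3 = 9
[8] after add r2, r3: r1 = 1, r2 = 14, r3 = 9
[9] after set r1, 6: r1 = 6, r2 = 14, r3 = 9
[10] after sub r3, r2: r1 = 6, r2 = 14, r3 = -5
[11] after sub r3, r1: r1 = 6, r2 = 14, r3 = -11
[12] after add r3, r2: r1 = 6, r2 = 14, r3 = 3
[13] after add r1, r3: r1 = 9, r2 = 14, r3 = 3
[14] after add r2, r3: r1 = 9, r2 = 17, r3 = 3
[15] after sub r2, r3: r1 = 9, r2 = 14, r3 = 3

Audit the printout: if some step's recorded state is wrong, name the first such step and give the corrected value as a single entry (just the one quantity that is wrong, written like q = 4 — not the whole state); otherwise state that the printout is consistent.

no error

Step 1: r3 = -2 * -5 = 10 — checks out.
Step 2: r2 = -5 + 10 = 5 — consistent with the printout.
Step 3: r3 = 10 + 5 = 15 — checks out.
Step 4: r1 = 6 - 5 = 1 — consistent with the printout.
Step 5: r1 = 1 + 15 = 16 — agrees with the printout.
Step 6: r1 = 16 - 15 = 1 — no discrepancy.
Step 7: r3 = 9 — in agreement.
Step 8: r2 = 5 + 9 = 14 — same as recorded.
Step 9: r1 = 6 — same as recorded.
Step 10: r3 = 9 - 14 = -5 — agrees with the printout.
Step 11: r3 = -5 - 6 = -11 — matches.
Step 12: r3 = -11 + 14 = 3 — confirmed correct.
Step 13: r1 = 6 + 3 = 9 — matches.
Step 14: r2 = 14 + 3 = 17 — verified.
Step 15: r2 = 17 - 3 = 14 — same as recorded.
Each recorded entry agrees with the recomputation.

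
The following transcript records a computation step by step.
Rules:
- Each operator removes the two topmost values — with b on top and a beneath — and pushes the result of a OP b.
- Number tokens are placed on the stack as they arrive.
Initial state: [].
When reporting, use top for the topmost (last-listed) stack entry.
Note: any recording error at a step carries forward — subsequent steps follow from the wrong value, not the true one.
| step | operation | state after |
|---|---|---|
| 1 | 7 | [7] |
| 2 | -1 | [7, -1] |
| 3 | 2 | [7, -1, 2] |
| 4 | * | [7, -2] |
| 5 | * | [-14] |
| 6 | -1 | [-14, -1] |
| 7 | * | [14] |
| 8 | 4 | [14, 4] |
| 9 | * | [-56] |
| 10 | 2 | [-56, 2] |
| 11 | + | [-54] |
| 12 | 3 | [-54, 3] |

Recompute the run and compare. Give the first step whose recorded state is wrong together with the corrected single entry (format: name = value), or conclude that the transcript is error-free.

step 1: push 7: top = 7 -> consistent with the transcript
step 2: push -1: top = -1 -> same as recorded
step 3: push 2: top = 2 -> checks out
step 4: -1 * 2 = -2 -> confirmed correct
step 5: 7 * -2 = -14 -> in agreement
step 6: push -1: top = -1 -> verified
step 7: -14 * -1 = 14 -> consistent with the transcript
step 8: push 4: top = 4 -> no discrepancy
step 9: 14 * 4 = 56 -> not what was recorded
So the first discrepancy is step 9, where the right value is top = 56.

step 9, top = 56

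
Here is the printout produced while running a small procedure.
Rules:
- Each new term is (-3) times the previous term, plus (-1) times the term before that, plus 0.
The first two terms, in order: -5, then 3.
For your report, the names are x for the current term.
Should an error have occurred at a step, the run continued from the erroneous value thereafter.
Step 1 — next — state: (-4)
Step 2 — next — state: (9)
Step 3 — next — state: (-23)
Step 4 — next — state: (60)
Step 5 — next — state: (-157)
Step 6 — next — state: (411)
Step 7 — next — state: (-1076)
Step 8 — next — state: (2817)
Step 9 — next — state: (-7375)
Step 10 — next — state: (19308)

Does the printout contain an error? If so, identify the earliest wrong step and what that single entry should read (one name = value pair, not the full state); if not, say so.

Recomputing the run from the initial state:
step 1: x = -4
step 2: x = 9
step 3: x = -23
step 4: x = 60
step 5: x = -157
step 6: x = 411
step 7: x = -1076
step 8: x = 2817
step 9: x = -7375
step 10: x = 19308
This matches the printout at every step.

no error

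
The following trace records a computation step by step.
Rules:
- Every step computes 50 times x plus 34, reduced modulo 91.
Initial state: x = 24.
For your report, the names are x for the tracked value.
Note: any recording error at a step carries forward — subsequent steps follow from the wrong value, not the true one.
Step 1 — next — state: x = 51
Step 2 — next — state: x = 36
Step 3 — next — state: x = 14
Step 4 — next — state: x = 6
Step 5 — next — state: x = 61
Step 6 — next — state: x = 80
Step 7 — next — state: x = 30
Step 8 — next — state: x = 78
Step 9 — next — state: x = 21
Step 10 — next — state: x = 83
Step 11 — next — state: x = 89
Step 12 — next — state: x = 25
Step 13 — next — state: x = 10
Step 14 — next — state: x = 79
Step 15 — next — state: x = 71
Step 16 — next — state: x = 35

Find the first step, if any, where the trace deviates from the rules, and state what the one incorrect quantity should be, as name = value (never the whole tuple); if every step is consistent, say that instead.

step 6, x = 81

Recomputing the run from the initial state:
step 1: x = 51
step 2: x = 36
step 3: x = 14
step 4: x = 6
step 5: x = 61
step 6: x = 81
step 7: x = 80
step 8: x = 30
step 9: x = 78
step 10: x = 21
step 11: x = 83
step 12: x = 89
step 13: x = 25
step 14: x = 10
step 15: x = 79
step 16: x = 71
The first disagreement with the trace is at step 6, where the value should be x = 81.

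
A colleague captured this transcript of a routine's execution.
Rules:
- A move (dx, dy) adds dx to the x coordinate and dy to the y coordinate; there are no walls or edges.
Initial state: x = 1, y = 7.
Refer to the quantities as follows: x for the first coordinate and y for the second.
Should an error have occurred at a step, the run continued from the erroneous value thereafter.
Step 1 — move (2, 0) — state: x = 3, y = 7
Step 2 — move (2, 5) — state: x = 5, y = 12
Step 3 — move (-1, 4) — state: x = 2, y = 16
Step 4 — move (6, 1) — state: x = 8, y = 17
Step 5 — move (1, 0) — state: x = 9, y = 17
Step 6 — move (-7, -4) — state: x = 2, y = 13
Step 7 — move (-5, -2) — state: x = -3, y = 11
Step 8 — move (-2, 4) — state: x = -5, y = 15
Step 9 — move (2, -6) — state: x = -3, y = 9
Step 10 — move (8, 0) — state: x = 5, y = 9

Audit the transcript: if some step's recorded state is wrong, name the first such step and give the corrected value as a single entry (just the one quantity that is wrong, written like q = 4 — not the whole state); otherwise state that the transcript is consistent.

step 1: x = 1 + (2) = 3, y = 7 + (0) = 7 -> matches
step 2: x = 3 + (2) = 5, y = 7 + (5) = 12 -> exactly as logged
step 3: x = 5 + (-1) = 4, y = 12 + (4) = 16 -> the transcript disagrees here
The audit stops at step 3: the recorded entry is wrong and should be x = 4.

step 3, x = 4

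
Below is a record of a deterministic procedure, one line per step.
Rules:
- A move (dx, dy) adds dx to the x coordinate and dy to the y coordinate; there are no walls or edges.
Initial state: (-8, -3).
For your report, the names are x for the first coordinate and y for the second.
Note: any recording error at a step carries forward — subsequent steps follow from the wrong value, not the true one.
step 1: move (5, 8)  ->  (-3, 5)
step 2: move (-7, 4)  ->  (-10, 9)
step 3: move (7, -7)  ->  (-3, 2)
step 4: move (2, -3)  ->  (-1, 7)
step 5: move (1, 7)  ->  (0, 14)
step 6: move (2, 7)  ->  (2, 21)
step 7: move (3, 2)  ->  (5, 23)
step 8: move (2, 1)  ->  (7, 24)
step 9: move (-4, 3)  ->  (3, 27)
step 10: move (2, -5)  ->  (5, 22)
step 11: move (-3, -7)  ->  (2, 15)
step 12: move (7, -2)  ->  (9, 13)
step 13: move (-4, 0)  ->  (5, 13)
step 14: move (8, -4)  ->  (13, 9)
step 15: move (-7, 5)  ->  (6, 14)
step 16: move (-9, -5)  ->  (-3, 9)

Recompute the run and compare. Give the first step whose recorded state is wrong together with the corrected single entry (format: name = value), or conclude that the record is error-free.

Step 1: x = -8 + (5) = -3, y = -3 + (8) = 5 — confirmed correct.
Step 2: x = -3 + (-7) = -10, y = 5 + (4) = 9 — confirmed correct.
Step 3: x = -10 + (7) = -3, y = 9 + (-7) = 2 — same as recorded.
Step 4: x = -3 + (2) = -1, y = 2 + (-3) = -1 — the recorded entry deviates here.
That makes step 4 the first incorrect line — y = -1 is what it should show.

step 4, y = -1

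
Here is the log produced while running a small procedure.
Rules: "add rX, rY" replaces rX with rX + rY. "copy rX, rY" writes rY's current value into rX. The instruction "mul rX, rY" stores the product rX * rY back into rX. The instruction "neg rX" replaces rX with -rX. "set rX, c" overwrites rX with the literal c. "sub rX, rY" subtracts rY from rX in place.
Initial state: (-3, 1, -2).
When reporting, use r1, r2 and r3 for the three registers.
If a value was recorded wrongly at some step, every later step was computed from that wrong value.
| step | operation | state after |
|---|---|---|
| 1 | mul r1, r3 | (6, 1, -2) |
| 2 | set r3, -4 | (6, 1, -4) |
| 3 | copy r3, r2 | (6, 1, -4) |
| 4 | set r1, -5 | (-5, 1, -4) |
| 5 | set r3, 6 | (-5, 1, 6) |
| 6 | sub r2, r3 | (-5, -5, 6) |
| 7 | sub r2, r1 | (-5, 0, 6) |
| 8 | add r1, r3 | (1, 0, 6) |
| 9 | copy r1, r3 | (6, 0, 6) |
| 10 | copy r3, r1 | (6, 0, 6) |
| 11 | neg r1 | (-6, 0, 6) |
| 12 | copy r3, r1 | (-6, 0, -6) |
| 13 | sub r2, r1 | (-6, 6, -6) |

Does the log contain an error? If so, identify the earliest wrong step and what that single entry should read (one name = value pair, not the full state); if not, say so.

Recomputing the run from the initial state:
step 1: r1 = 6, r2 = 1, r3 = -2
step 2: r1 = 6, r2 = 1, r3 = -4
step 3: r1 = 6, r2 = 1, r3 = 1
step 4: r1 = -5, r2 = 1, r3 = 1
step 5: r1 = -5, r2 = 1, r3 = 6
step 6: r1 = -5, r2 = -5, r3 = 6
step 7: r1 = -5, r2 = 0, r3 = 6
step 8: r1 = 1, r2 = 0, r3 = 6
step 9: r1 = 6, r2 = 0, r3 = 6
step 10: r1 = 6, r2 = 0, r3 = 6
step 11: r1 = -6, r2 = 0, r3 = 6
step 12: r1 = -6, r2 = 0, r3 = -6
step 13: r1 = -6, r2 = 6, r3 = -6
The first disagreement with the log is at step 3, where the value should be r3 = 1.

step 3, r3 = 1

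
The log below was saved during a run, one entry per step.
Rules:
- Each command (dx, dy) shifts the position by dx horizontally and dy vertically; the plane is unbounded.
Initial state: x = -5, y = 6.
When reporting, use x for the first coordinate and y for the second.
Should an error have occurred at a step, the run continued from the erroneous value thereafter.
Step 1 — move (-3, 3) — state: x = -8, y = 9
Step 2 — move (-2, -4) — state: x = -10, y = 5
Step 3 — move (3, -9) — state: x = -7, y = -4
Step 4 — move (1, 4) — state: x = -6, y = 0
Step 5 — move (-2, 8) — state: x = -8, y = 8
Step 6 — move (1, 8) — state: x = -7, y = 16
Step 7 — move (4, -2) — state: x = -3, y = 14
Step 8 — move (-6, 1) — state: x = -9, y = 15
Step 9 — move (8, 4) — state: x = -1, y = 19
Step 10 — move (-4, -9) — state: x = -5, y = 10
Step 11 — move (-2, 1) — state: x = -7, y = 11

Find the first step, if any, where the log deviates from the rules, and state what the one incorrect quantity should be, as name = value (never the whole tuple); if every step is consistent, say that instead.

1. x = -5 + (-3) = -8, y = 6 + (3) = 9 (in agreement)
2. x = -8 + (-2) = -10, y = 9 + (-4) = 5 (matches)
3. x = -10 + (3) = -7, y = 5 + (-9) = -4 (exactly as logged)
4. x = -7 + (1) = -6, y = -4 + (4) = 0 (confirmed correct)
5. x = -6 + (-2) = -8, y = 0 + (8) = 8 (matches)
6. x = -8 + (1) = -7, y = 8 + (8) = 16 (verified)
7. x = -7 + (4) = -3, y = 16 + (-2) = 14 (agrees with the log)
8. x = -3 + (-6) = -9, y = 14 + (1) = 15 (checks out)
9. x = -9 + (8) = -1, y = 15 + (4) = 19 (same as recorded)
10. x = -1 + (-4) = -5, y = 19 + (-9) = 10 (confirmed correct)
11. x = -5 + (-2) = -7, y = 10 + (1) = 11 (same as recorded)
All steps check out; nothing to correct.

no error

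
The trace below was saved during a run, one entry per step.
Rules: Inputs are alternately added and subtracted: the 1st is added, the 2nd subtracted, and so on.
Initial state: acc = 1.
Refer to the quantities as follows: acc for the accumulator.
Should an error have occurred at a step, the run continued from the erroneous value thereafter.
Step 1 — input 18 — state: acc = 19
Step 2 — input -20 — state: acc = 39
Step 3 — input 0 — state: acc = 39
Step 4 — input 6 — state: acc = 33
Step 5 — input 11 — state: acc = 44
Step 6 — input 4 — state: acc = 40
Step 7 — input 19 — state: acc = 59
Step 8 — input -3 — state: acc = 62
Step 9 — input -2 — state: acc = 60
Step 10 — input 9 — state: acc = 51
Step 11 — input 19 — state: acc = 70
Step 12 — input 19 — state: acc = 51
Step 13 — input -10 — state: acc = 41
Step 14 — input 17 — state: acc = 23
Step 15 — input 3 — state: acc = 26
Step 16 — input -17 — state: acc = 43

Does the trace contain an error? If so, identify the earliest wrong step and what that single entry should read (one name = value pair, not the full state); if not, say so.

step 14, acc = 24

step 1: acc = 1 + 18 = 19 -> verified
step 2: acc = 19 - -20 = 39 -> verified
step 3: acc = 39 + 0 = 39 -> exactly as logged
step 4: acc = 39 - 6 = 33 -> matches
step 5: acc = 33 + 11 = 44 -> same as recorded
step 6: acc = 44 - 4 = 40 -> exactly as logged
step 7: acc = 40 + 19 = 59 -> matches
step 8: acc = 59 - -3 = 62 -> consistent with the trace
step 9: acc = 62 + -2 = 60 -> no discrepancy
step 10: acc = 60 - 9 = 51 -> no discrepancy
step 11: acc = 51 + 19 = 70 -> exactly as logged
step 12: acc = 70 - 19 = 51 -> confirmed correct
step 13: acc = 51 + -10 = 41 -> agrees with the trace
step 14: acc = 41 - 17 = 24 -> the trace disagrees here
That makes step 14 the first incorrect line — acc = 24 is what it should show.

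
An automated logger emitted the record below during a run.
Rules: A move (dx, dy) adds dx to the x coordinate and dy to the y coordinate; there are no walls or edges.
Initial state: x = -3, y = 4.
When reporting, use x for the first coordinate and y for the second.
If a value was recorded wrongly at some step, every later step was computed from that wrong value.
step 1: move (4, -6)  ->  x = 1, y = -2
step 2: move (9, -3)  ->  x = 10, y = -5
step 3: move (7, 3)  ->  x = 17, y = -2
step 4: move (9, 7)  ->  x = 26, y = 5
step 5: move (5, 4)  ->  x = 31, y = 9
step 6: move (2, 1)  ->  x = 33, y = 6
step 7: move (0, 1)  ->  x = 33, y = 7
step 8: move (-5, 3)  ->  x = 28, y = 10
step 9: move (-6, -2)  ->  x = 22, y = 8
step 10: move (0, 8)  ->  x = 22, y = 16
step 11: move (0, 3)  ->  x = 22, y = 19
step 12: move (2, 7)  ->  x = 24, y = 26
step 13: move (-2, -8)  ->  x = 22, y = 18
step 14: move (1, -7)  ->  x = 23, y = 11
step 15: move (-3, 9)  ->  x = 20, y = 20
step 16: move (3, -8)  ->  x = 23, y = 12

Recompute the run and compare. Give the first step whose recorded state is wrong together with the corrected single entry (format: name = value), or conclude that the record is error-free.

Step 1: x = -3 + (4) = 1, y = 4 + (-6) = -2 — same as recorded.
Step 2: x = 1 + (9) = 10, y = -2 + (-3) = -5 — agrees with the record.
Step 3: x = 10 + (7) = 17, y = -5 + (3) = -2 — confirmed correct.
Step 4: x = 17 + (9) = 26, y = -2 + (7) = 5 — no discrepancy.
Step 5: x = 26 + (5) = 31, y = 5 + (4) = 9 — no discrepancy.
Step 6: x = 31 + (2) = 33, y = 9 + (1) = 10 — the record disagrees here.
Step 6 is the first one off; corrected, y = 10.

step 6, y = 10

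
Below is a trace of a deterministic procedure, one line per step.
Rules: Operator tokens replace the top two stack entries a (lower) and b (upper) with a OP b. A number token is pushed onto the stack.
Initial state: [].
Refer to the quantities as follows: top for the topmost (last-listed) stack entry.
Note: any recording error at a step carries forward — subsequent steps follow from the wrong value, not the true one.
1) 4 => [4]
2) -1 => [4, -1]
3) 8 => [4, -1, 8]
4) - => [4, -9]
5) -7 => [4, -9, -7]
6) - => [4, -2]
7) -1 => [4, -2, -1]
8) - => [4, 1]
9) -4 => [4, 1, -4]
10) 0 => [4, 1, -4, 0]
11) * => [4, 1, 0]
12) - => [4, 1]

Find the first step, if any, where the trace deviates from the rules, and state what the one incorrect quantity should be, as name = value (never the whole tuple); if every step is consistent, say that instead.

step 8, top = -1

1. push 4: top = 4 (agrees with the trace)
2. push -1: top = -1 (exactly as logged)
3. push 8: top = 8 (same as recorded)
4. -1 - 8 = -9 (verified)
5. push -7: top = -7 (consistent with the trace)
6. -9 - -7 = -2 (agrees with the trace)
7. push -1: top = -1 (verified)
8. -2 - -1 = -1 (not what was recorded)
The earliest wrong entry is at step 8: it should read top = -1.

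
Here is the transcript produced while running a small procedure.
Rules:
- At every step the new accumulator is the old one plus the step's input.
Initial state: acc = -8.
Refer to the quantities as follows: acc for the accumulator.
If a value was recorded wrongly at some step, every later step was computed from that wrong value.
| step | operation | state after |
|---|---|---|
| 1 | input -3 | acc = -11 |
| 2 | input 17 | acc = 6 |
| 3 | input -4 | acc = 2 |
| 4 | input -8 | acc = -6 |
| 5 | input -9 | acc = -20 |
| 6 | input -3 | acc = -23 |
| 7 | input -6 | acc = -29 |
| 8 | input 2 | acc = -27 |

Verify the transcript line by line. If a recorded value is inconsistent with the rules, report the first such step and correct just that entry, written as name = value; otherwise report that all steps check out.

step 5, acc = -15

Recomputing the run from the initial state:
step 1: acc = -11
step 2: acc = 6
step 3: acc = 2
step 4: acc = -6
step 5: acc = -15
step 6: acc = -18
step 7: acc = -24
step 8: acc = -22
The first disagreement with the transcript is at step 5, where the value should be acc = -15.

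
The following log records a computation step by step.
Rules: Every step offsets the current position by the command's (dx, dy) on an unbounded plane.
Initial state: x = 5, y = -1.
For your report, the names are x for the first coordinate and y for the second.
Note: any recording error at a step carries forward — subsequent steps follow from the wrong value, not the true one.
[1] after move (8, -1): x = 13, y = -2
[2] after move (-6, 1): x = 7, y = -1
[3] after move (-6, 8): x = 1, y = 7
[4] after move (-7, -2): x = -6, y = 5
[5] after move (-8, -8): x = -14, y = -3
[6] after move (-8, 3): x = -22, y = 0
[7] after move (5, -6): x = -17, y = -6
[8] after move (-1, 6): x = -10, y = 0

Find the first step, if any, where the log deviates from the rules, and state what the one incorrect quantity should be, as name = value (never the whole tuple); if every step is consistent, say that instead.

Step 1: x = 5 + (8) = 13, y = -1 + (-1) = -2 — agrees with the log.
Step 2: x = 13 + (-6) = 7, y = -2 + (1) = -1 — in agreement.
Step 3: x = 7 + (-6) = 1, y = -1 + (8) = 7 — no discrepancy.
Step 4: x = 1 + (-7) = -6, y = 7 + (-2) = 5 — verified.
Step 5: x = -6 + (-8) = -14, y = 5 + (-8) = -3 — exactly as logged.
Step 6: x = -14 + (-8) = -22, y = -3 + (3) = 0 — confirmed correct.
Step 7: x = -22 + (5) = -17, y = 0 + (-6) = -6 — confirmed correct.
Step 8: x = -17 + (-1) = -18, y = -6 + (6) = 0 — a discrepancy with the log.
That makes step 8 the first incorrect line — x = -18 is what it should show.

step 8, x = -18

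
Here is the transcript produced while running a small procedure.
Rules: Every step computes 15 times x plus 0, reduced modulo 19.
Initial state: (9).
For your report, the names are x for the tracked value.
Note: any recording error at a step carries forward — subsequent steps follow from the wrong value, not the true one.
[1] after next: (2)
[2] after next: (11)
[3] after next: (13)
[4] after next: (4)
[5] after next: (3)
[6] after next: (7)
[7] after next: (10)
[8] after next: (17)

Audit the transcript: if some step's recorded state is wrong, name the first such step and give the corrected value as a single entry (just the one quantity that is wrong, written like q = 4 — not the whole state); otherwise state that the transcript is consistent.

1. x = (15*9 + 0) mod 19 = 2 (exactly as logged)
2. x = (15*2 + 0) mod 19 = 11 (matches)
3. x = (15*11 + 0) mod 19 = 13 (confirmed correct)
4. x = (15*13 + 0) mod 19 = 5 (not what was recorded)
That makes step 4 the first incorrect line — x = 5 is what it should show.

step 4, x = 5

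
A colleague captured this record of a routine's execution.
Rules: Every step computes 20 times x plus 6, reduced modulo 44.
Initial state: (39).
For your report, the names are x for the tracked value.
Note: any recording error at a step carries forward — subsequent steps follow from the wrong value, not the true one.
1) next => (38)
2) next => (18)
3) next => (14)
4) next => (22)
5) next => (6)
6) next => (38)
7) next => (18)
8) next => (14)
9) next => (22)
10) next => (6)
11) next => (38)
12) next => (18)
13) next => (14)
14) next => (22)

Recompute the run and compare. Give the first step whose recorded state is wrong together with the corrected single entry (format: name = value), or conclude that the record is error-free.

Recomputing the run from the initial state:
step 1: x = 38
step 2: x = 18
step 3: x = 14
step 4: x = 22
step 5: x = 6
step 6: x = 38
step 7: x = 18
step 8: x = 14
step 9: x = 22
step 10: x = 6
step 11: x = 38
step 12: x = 18
step 13: x = 14
step 14: x = 22
This matches the record at every step.

no error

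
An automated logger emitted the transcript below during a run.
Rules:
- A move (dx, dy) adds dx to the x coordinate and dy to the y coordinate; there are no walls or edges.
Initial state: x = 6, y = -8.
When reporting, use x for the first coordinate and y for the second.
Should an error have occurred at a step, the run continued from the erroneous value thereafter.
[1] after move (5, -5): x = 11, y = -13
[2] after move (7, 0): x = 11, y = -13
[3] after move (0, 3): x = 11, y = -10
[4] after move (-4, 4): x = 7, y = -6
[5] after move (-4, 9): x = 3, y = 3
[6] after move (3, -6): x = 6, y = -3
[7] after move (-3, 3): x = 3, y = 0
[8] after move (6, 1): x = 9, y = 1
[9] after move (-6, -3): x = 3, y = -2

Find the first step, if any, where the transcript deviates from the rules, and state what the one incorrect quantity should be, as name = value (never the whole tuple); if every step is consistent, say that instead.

step 2, x = 18

1. x = 6 + (5) = 11, y = -8 + (-5) = -13 (checks out)
2. x = 11 + (7) = 18, y = -13 + (0) = -13 (the entry is off here)
First incorrect step: 2; the correct value is x = 18.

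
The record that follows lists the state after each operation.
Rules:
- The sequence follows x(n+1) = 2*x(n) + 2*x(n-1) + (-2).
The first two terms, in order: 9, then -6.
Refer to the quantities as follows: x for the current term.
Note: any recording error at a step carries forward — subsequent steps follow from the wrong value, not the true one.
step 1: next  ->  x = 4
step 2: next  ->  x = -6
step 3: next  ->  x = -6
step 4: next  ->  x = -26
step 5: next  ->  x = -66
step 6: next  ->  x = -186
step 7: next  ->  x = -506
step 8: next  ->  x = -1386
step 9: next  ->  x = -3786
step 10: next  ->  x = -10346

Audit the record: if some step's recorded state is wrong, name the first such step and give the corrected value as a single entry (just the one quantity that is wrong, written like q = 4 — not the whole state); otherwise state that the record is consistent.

Recomputing the run from the initial state:
step 1: x = 4
step 2: x = -6
step 3: x = -6
step 4: x = -26
step 5: x = -66
step 6: x = -186
step 7: x = -506
step 8: x = -1386
step 9: x = -3786
step 10: x = -10346
This matches the record at every step.

no error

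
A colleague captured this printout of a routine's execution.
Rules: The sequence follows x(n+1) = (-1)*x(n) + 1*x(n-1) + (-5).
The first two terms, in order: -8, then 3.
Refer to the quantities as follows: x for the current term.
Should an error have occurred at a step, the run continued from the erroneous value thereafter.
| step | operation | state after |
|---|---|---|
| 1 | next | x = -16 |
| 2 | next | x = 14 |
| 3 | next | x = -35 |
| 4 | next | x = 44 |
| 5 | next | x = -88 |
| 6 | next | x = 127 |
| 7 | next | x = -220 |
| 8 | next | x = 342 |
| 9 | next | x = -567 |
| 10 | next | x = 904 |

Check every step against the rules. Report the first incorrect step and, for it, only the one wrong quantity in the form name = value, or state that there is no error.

step 5, x = -84

Recomputing the run from the initial state:
step 1: x = -16
step 2: x = 14
step 3: x = -35
step 4: x = 44
step 5: x = -84
step 6: x = 123
step 7: x = -212
step 8: x = 330
step 9: x = -547
step 10: x = 872
The first disagreement with the printout is at step 5, where the value should be x = -84.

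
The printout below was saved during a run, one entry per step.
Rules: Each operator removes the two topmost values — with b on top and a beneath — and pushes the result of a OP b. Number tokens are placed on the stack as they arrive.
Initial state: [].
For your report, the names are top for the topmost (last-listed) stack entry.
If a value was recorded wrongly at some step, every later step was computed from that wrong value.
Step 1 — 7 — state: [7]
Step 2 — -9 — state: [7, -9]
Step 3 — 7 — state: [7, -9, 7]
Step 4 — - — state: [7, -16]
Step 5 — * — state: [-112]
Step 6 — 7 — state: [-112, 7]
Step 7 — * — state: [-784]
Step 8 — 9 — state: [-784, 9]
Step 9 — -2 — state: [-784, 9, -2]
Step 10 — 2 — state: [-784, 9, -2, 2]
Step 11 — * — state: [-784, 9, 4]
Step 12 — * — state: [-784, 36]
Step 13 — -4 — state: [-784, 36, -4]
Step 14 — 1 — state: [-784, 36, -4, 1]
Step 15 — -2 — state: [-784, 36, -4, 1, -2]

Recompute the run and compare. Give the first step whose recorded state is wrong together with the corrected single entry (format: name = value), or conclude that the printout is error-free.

Recomputing the run from the initial state:
step 1: [7]
step 2: [7, -9]
step 3: [7, -9, 7]
step 4: [7, -16]
step 5: [-112]
step 6: [-112, 7]
step 7: [-784]
step 8: [-784, 9]
step 9: [-784, 9, -2]
step 10: [-784, 9, -2, 2]
step 11: [-784, 9, -4]
step 12: [-784, -36]
step 13: [-784, -36, -4]
step 14: [-784, -36, -4, 1]
step 15: [-784, -36, -4, 1, -2]
The first disagreement with the printout is at step 11, where the value should be top = -4.

step 11, top = -4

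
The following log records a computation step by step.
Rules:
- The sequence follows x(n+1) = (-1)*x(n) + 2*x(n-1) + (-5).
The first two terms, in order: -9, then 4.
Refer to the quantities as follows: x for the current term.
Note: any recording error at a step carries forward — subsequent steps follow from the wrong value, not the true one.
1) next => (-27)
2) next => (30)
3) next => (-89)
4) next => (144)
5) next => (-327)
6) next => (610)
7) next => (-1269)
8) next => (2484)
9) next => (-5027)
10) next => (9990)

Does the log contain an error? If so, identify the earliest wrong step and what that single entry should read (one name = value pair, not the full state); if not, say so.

1. x = -1*(4) + (2)*(-9) + (-5) = -27 (agrees with the log)
2. x = -1*(-27) + (2)*(4) + (-5) = 30 (matches)
3. x = -1*(30) + (2)*(-27) + (-5) = -89 (matches)
4. x = -1*(-89) + (2)*(30) + (-5) = 144 (confirmed correct)
5. x = -1*(144) + (2)*(-89) + (-5) = -327 (exactly as logged)
6. x = -1*(-327) + (2)*(144) + (-5) = 610 (exactly as logged)
7. x = -1*(610) + (2)*(-327) + (-5) = -1269 (same as recorded)
8. x = -1*(-1269) + (2)*(610) + (-5) = 2484 (in agreement)
9. x = -1*(2484) + (2)*(-1269) + (-5) = -5027 (confirmed correct)
10. x = -1*(-5027) + (2)*(2484) + (-5) = 9990 (confirmed correct)
Each recorded entry agrees with the recomputation.

no error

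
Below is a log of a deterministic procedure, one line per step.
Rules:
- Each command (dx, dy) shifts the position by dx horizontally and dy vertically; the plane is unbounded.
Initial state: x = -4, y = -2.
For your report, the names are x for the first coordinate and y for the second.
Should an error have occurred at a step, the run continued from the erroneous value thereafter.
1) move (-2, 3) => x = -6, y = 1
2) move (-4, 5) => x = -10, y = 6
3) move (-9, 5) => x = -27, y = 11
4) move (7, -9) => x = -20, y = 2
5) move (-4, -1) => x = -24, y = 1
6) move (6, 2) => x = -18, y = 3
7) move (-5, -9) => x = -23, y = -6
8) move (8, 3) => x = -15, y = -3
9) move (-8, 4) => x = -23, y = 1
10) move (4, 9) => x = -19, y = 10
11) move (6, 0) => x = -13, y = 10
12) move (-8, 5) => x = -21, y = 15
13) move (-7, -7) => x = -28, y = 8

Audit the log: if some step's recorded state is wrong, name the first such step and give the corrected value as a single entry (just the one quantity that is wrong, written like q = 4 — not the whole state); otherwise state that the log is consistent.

Step 1: x = -4 + (-2) = -6, y = -2 + (3) = 1 — exactly as logged.
Step 2: x = -6 + (-4) = -10, y = 1 + (5) = 6 — checks out.
Step 3: x = -10 + (-9) = -19, y = 6 + (5) = 11 — the recorded entry deviates here.
Conclusion: step 3 carries the first error; the entry should be x = -19.

step 3, x = -19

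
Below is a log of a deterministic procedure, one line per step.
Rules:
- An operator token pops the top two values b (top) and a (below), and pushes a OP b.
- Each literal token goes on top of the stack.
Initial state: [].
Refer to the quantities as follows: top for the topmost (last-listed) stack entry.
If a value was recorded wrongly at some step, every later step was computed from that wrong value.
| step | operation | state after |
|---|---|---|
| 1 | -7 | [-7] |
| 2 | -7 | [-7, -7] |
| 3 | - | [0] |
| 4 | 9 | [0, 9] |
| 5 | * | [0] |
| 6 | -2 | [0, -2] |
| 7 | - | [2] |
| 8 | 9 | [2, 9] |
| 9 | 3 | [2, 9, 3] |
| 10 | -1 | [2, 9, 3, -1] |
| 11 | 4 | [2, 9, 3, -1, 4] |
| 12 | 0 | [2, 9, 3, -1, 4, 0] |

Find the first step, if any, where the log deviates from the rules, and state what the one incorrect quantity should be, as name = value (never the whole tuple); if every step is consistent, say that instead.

no error

Step 1: push -7: top = -7 — in agreement.
Step 2: push -7: top = -7 — consistent with the log.
Step 3: -7 - -7 = 0 — consistent with the log.
Step 4: push 9: top = 9 — verified.
Step 5: 0 * 9 = 0 — agrees with the log.
Step 6: push -2: top = -2 — in agreement.
Step 7: 0 - -2 = 2 — same as recorded.
Step 8: push 9: top = 9 — agrees with the log.
Step 9: push 3: top = 3 — no discrepancy.
Step 10: push -1: top = -1 — same as recorded.
Step 11: push 4: top = 4 — in agreement.
Step 12: push 0: top = 0 — confirmed correct.
The whole run recomputes cleanly — no discrepancies.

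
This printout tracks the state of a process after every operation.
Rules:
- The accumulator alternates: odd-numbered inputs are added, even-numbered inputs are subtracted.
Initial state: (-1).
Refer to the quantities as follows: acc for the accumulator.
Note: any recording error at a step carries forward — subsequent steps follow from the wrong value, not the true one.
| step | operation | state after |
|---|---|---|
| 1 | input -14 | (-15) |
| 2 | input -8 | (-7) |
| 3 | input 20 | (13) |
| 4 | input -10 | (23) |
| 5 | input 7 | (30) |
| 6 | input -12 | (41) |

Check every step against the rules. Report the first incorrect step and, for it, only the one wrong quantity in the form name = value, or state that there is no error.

step 6, acc = 42

1. acc = -1 + -14 = -15 (consistent with the printout)
2. acc = -15 - -8 = -7 (in agreement)
3. acc = -7 + 20 = 13 (no discrepancy)
4. acc = 13 - -10 = 23 (matches)
5. acc = 23 + 7 = 30 (in agreement)
6. acc = 30 - -12 = 42 (not what was recorded)
Step 6 is the first one off; corrected, acc = 42.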